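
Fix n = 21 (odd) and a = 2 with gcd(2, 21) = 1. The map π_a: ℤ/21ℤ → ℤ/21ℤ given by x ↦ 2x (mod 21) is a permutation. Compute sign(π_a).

Start at x=2: 2 → 4 → 8 → 16 → 11 → 1 → 2 (one orbit).
Cycle type of π: 6×2 + 3×2 + 2 + 1; total 6 cycles.
Σ(ℓ_i−1) = 21−6 = 15; sign = (−1)^15 = -1.
Zolotarev: (2|21) = -1, matching the cycle-count sign.

-1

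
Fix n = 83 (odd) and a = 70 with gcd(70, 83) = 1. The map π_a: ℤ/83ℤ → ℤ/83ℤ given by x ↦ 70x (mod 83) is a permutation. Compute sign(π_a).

+1

Start at x=63: 63 → 11 → 23 → 33 → 69 → 16 → 41 → … (one orbit).
3 cycles of lengths [41, 41, 1].
n − c = 83 − 3 = 80; sign = (−1)^80 = +1.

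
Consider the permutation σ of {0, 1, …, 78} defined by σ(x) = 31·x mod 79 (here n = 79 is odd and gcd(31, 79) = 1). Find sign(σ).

+1

Trace 50: π^k(50) = [50, 49, 18, 5, 76, 65, 40] for k=0..6.
π_31 has 3 disjoint cycles with lengths [39, 39, 1] on {0,…,78}.
n − c = 79 − 3 = 76; sign = (−1)^76 = +1.
Via Zolotarev, sign(π_{31}) = (31|79) = +1.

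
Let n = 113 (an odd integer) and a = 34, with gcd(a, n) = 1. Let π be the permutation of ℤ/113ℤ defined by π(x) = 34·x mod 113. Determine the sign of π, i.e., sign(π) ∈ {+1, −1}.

-1

Start at x=54: 54 → 28 → 48 → 50 → 5 → 57 → 17 → … (one orbit).
The orbit structure of x ↦ 34x mod 113: 2 orbits of sizes [112, 1].
With 2 cycles on 113 points, sign = (−1)^{113−2} = -1.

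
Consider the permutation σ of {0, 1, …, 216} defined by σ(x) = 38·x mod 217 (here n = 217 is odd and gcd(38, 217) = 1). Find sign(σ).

Trace 125: π^k(125) = [125, 193, 173, 64, 45, 191, 97] for k=0..6.
The orbit structure of x ↦ 38x mod 217: 10 orbits of sizes [30, 30, 30, 30, 30, 30, 15, 15, 6, 1].
Σ(ℓ_i−1) = 217−10 = 207; sign = (−1)^207 = -1.

-1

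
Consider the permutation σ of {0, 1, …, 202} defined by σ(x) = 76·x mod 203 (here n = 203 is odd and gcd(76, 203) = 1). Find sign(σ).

+1

Trace 55: π^k(55) = [55, 120, 188, 78, 41, 71, 118] for k=0..6.
Cycle type of π: 28×7 + 2×3 + 1; total 11 cycles.
Σ(ℓ_i−1) = 203−11 = 192; sign = (−1)^192 = +1.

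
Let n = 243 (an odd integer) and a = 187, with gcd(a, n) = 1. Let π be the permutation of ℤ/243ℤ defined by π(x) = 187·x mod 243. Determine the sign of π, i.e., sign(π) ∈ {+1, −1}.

+1

Orbit of 85 under x↦187x: [85, 100, 232, 130, 10, 169, 13]… (length divides ord_243(187)).
Cycle lengths of π_187 on ℤ/243ℤ: [81, 81, 27, 27, 9, 9, 3, 3, 1, 1, 1]; 11 cycles in total.
11 cycles on 243: each ℓ→(−1)^(ℓ−1), product (−1)^232 = +1.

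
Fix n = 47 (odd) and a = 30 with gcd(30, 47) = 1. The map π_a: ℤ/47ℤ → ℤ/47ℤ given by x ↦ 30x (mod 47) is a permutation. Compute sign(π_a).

Orbit of 2 under x↦30x: [2, 13, 14, 44, 4, 26, 28]… (length divides ord_47(30)).
Decompose π into cycles: lengths [46, 1] (2 cycles, including the fixed point 0).
2 cycles on 47: each ℓ→(−1)^(ℓ−1), product (−1)^45 = -1.
Via Zolotarev, sign(π_{30}) = (30|47) = -1.

-1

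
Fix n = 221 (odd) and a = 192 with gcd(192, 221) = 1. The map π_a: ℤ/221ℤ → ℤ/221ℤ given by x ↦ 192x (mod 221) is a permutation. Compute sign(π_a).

Orbit of 42 under x↦192x: [42, 108, 183, 218, 87, 129, 16]… (length divides ord_221(192)).
Decompose π into cycles: lengths [48, 48, 48, 48, 16, 6, 6, 1] (8 cycles, including the fixed point 0).
With 8 cycles on 221 points, sign = (−1)^{221−8} = -1.
Via Zolotarev, sign(π_{192}) = (192|221) = -1.

-1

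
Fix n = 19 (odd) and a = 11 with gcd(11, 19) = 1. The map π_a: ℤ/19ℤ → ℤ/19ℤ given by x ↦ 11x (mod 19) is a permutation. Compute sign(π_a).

Start at x=11: 11 → 7 → 1 → 11 (one orbit).
Decompose π into cycles: lengths [3, 3, 3, 3, 3, 3, 1] (7 cycles, including the fixed point 0).
19 − 7 = 12 transpositions; sign(π) = (−1)^12 = +1.
The Jacobi symbol (11|19) = +1 (Zolotarev) agrees.

+1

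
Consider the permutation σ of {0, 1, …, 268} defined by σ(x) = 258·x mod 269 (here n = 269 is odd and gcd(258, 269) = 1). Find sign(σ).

Trace 180: π^k(180) = [180, 172, 260, 99, 256, 143, 41] for k=0..6.
Cycle lengths of π_258 on ℤ/269ℤ: [67, 67, 67, 67, 1]; 5 cycles in total.
n − c = 269 − 5 = 264; sign = (−1)^264 = +1.

+1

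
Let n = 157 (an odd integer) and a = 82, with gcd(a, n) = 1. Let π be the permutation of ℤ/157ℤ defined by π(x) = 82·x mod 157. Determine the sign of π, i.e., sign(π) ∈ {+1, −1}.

Start at x=64: 64 → 67 → 156 → 75 → 27 → 16 → 56 → … (one orbit).
The orbit structure of x ↦ 82x mod 157: 7 orbits of sizes [26, 26, 26, 26, 26, 26, 1].
sign(π) = (−1)^{n − #cycles} = (−1)^{157−7} = (−1)^150 = +1.
Check: (82/157) = +1 by Zolotarev.

+1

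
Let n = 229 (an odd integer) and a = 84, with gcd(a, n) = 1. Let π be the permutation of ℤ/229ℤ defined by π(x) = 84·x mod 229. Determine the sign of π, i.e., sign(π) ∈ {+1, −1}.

Orbit of 202 under x↦84x: [202, 22, 16, 199, 228, 145, 43]… (length divides ord_229(84)).
π_84 has 4 disjoint cycles with lengths [76, 76, 76, 1] on {0,…,228}.
Σ(ℓ_i−1) = 229−4 = 225; sign = (−1)^225 = -1.
(84|229)_J = -1 (Zolotarev's lemma cross-check).

-1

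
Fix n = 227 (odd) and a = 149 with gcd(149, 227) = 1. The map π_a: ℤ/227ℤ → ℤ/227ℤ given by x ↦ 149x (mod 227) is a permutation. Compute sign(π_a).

Orbit of 162 under x↦149x: [162, 76, 201, 212, 35, 221, 14]… (length divides ord_227(149)).
π_149 has 2 disjoint cycles with lengths [226, 1] on {0,…,226}.
n − c = 227 − 2 = 225; sign = (−1)^225 = -1.
(149|227)_J = -1 (Zolotarev's lemma cross-check).

-1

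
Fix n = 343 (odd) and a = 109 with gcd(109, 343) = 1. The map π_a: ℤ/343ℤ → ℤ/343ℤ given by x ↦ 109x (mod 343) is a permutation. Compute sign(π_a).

+1

Orbit of 120 under x↦109x: [120, 46, 212, 127, 123, 30, 183]… (length divides ord_343(109)).
Decompose π into cycles: lengths [147, 147, 21, 21, 3, 3, 1] (7 cycles, including the fixed point 0).
7 cycles on 343: each ℓ→(−1)^(ℓ−1), product (−1)^336 = +1.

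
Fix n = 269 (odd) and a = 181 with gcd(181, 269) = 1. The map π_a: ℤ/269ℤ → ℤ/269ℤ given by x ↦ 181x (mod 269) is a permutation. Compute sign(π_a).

-1

Orbit of 97 under x↦181x: [97, 72, 120, 200, 154, 167, 99]… (length divides ord_269(181)).
Cycle lengths of π_181 on ℤ/269ℤ: [268, 1]; 2 cycles in total.
Σ(ℓ_i−1) = 269−2 = 267; sign = (−1)^267 = -1.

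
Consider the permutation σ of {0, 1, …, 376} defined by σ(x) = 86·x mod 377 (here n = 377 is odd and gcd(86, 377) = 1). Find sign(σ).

Trace 86: π^k(86) = [86, 233, 57, 1] for k=0..3.
π_86 has 102 disjoint cycles with lengths [4, 4, 4, 4, 4, 4, 4, 4, 4, 4, 4, 4, 4, 4, 4, 4, 4, 4, 4, 4, 4, 4, 4, 4, 4, 4, 4, 4, 4, 4, 4, 4, 4, 4, 4, 4, 4, 4, 4, 4, 4, 4, 4, 4, 4, 4, 4, 4, 4, 4, 4, 4, 4, 4, 4, 4, 4, 4, 4, 4, 4, 4, 4, 4, 4, 4, 4, 4, 4, 4, 4, 4, 4, 4, 4, 4, 4, 4, 4, 4, 4, 4, 4, 4, 4, 4, 4, 2, 2, 2, 2, 2, 2, 2, 2, 2, 2, 2, 2, 2, 2, 1] on {0,…,376}.
With 102 cycles on 377 points, sign = (−1)^{377−102} = -1.
Check: (86/377) = -1 by Zolotarev.

-1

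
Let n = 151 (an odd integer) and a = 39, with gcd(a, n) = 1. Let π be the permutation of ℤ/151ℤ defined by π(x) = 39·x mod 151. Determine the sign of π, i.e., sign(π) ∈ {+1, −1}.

Trace 22: π^k(22) = [22, 103, 91, 76, 95, 81, 139] for k=0..6.
π_39 has 3 disjoint cycles with lengths [75, 75, 1] on {0,…,150}.
n − c = 151 − 3 = 148; sign = (−1)^148 = +1.
(39|151)_J = +1 (Zolotarev's lemma cross-check).

+1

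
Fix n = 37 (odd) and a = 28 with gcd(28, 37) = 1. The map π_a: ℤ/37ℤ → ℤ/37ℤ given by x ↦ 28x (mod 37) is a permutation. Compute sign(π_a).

+1

Trace 1: π^k(1) = [1, 28, 7, 11, 12, 3, 10] for k=0..6.
Decompose π into cycles: lengths [18, 18, 1] (3 cycles, including the fixed point 0).
With 3 cycles on 37 points, sign = (−1)^{37−3} = +1.
The Jacobi symbol (28|37) = +1 (Zolotarev) agrees.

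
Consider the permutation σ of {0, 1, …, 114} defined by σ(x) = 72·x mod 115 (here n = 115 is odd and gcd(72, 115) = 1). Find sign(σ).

-1

Orbit of 49 under x↦72x: [49, 78, 96, 12, 59, 108, 71]… (length divides ord_115(72)).
6 cycles of lengths [44, 44, 11, 11, 4, 1].
sign(π) = (−1)^{n − #cycles} = (−1)^{115−6} = (−1)^109 = -1.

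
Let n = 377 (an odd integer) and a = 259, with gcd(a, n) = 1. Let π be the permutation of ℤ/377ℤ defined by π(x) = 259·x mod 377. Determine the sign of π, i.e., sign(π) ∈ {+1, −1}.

-1

Orbit of 337 under x↦259x: [337, 196, 246, 1, 259, 352, 311]… (length divides ord_377(259)).
Decompose π into cycles: lengths [28, 28, 28, 28, 28, 28, 28, 28, 28, 28, 28, 28, 28, 2, 2, 2, 2, 2, 2, 1] (20 cycles, including the fixed point 0).
377 − 20 = 357 transpositions; sign(π) = (−1)^357 = -1.
Via Zolotarev, sign(π_{259}) = (259|377) = -1.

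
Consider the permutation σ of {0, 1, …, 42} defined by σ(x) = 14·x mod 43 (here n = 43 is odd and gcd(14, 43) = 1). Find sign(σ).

Start at x=40: 40 → 1 → 14 → 24 → 35 → 17 → 23 → … (one orbit).
Cycle lengths of π_14 on ℤ/43ℤ: [21, 21, 1]; 3 cycles in total.
Σ(ℓ_i−1) = 43−3 = 40; sign = (−1)^40 = +1.
(14|43)_J = +1 (Zolotarev's lemma cross-check).

+1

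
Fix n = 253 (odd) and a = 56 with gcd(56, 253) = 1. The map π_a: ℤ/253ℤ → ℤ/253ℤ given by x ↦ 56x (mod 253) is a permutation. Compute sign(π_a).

-1

Start at x=34: 34 → 133 → 111 → 144 → 221 → 232 → 89 → … (one orbit).
π_56 has 22 disjoint cycles with lengths [22, 22, 22, 22, 22, 22, 22, 22, 22, 22, 22, 1, 1, 1, 1, 1, 1, 1, 1, 1, 1, 1] on {0,…,252}.
With 22 cycles on 253 points, sign = (−1)^{253−22} = -1.
(56|253)_J = -1 (Zolotarev's lemma cross-check).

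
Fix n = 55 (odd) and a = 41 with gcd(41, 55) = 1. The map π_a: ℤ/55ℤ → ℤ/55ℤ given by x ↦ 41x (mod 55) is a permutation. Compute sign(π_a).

-1

Orbit of 51 under x↦41x: [51, 1, 41, 31, 6, 26, 21]… (length divides ord_55(41)).
π_41 has 10 disjoint cycles with lengths [10, 10, 10, 10, 10, 1, 1, 1, 1, 1] on {0,…,54}.
55 − 10 = 45 transpositions; sign(π) = (−1)^45 = -1.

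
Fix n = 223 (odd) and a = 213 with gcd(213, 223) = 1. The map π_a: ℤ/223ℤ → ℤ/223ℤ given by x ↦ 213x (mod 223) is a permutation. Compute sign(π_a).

Orbit of 213 under x↦213x: [213, 100, 115, 188, 127, 68, 212]… (length divides ord_223(213)).
Decompose π into cycles: lengths [111, 111, 1] (3 cycles, including the fixed point 0).
With 3 cycles on 223 points, sign = (−1)^{223−3} = +1.
Via Zolotarev, sign(π_{213}) = (213|223) = +1.

+1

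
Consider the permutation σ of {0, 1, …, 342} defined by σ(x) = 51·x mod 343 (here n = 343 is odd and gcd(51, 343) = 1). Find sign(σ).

Start at x=25: 25 → 246 → 198 → 151 → 155 → 16 → 130 → … (one orbit).
7 cycles of lengths [147, 147, 21, 21, 3, 3, 1].
n − c = 343 − 7 = 336; sign = (−1)^336 = +1.
(51|343)_J = +1 (Zolotarev's lemma cross-check).

+1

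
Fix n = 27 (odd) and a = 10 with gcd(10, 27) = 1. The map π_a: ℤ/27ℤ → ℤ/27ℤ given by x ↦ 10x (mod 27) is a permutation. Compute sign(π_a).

Orbit of 19 under x↦10x: [19, 1, 10]… (length divides ord_27(10)).
The orbit structure of x ↦ 10x mod 27: 15 orbits of sizes [3, 3, 3, 3, 3, 3, 1, 1, 1, 1, 1, 1, 1, 1, 1].
n − c = 27 − 15 = 12; sign = (−1)^12 = +1.
The Jacobi symbol (10|27) = +1 (Zolotarev) agrees.

+1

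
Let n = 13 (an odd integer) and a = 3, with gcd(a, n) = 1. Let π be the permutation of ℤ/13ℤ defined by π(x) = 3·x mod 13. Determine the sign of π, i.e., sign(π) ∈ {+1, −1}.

+1

Start at x=1: 1 → 3 → 9 → 1 (one orbit).
Decompose π into cycles: lengths [3, 3, 3, 3, 1] (5 cycles, including the fixed point 0).
Σ(ℓ_i−1) = 13−5 = 8; sign = (−1)^8 = +1.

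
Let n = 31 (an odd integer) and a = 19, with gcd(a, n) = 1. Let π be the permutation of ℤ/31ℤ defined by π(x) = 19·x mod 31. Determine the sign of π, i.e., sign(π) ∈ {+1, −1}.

Orbit of 2 under x↦19x: [2, 7, 9, 16, 25, 10, 4]… (length divides ord_31(19)).
Cycle lengths of π_19 on ℤ/31ℤ: [15, 15, 1]; 3 cycles in total.
31 − 3 = 28 transpositions; sign(π) = (−1)^28 = +1.

+1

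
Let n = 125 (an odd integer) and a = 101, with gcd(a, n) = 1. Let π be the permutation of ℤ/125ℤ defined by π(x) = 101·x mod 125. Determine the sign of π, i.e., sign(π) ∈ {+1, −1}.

Trace 51: π^k(51) = [51, 26, 1, 101, 76] for k=0..4.
Cycle type of π: 5×20 + 1×25; total 45 cycles.
Σ(ℓ_i−1) = 125−45 = 80; sign = (−1)^80 = +1.

+1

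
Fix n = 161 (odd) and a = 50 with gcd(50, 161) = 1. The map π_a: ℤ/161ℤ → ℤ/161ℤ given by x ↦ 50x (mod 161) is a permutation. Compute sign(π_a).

Orbit of 141 under x↦50x: [141, 127, 71, 8, 78, 36, 29]… (length divides ord_161(50)).
Cycle type of π: 11×14 + 1×7; total 21 cycles.
Σ(ℓ_i−1) = 161−21 = 140; sign = (−1)^140 = +1.

+1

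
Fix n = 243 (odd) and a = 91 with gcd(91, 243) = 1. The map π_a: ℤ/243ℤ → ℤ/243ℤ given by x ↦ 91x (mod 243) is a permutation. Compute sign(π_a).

Orbit of 172 under x↦91x: [172, 100, 109, 199, 127, 136, 226]… (length divides ord_243(91)).
π_91 has 27 disjoint cycles with lengths [27, 27, 27, 27, 27, 27, 9, 9, 9, 9, 9, 9, 3, 3, 3, 3, 3, 3, 1, 1, 1, 1, 1, 1, 1, 1, 1] on {0,…,242}.
With 27 cycles on 243 points, sign = (−1)^{243−27} = +1.

+1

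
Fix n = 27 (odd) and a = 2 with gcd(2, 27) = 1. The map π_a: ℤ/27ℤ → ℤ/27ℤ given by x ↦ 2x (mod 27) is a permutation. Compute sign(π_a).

Orbit of 26 under x↦2x: [26, 25, 23, 19, 11, 22, 17]… (length divides ord_27(2)).
Cycle type of π: 18 + 6 + 2 + 1; total 4 cycles.
n − c = 27 − 4 = 23; sign = (−1)^23 = -1.

-1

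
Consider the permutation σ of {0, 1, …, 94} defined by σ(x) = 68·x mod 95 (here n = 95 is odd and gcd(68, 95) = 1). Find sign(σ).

Orbit of 68 under x↦68x: [68, 64, 77, 11, 83, 39, 87]… (length divides ord_95(68)).
14 cycles of lengths [12, 12, 12, 12, 12, 12, 4, 3, 3, 3, 3, 3, 3, 1].
sign(π) = (−1)^{n − #cycles} = (−1)^{95−14} = (−1)^81 = -1.
Zolotarev: (68|95) = -1, matching the cycle-count sign.

-1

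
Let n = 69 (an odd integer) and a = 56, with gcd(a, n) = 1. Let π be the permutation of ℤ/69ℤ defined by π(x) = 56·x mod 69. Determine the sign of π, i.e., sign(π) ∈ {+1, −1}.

+1

Start at x=68: 68 → 13 → 38 → 58 → 5 → 4 → 17 → … (one orbit).
π_56 has 5 disjoint cycles with lengths [22, 22, 22, 2, 1] on {0,…,68}.
n − c = 69 − 5 = 64; sign = (−1)^64 = +1.
(56|69)_J = +1 (Zolotarev's lemma cross-check).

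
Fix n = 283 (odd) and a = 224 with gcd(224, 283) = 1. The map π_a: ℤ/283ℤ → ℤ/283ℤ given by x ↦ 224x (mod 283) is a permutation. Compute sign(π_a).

Orbit of 115 under x↦224x: [115, 7, 153, 29, 270, 201, 27]… (length divides ord_283(224)).
Decompose π into cycles: lengths [282, 1] (2 cycles, including the fixed point 0).
With 2 cycles on 283 points, sign = (−1)^{283−2} = -1.
Zolotarev: (224|283) = -1, matching the cycle-count sign.

-1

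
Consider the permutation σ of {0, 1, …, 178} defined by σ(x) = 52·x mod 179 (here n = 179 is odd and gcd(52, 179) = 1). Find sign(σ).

+1

Trace 117: π^k(117) = [117, 177, 75, 141, 172, 173, 46] for k=0..6.
π_52 has 3 disjoint cycles with lengths [89, 89, 1] on {0,…,178}.
Σ(ℓ_i−1) = 179−3 = 176; sign = (−1)^176 = +1.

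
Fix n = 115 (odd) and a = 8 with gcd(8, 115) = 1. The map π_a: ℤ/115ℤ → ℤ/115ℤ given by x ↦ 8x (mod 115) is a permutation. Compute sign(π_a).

-1

Trace 9: π^k(9) = [9, 72, 1, 8, 64, 52, 71] for k=0..6.
6 cycles of lengths [44, 44, 11, 11, 4, 1].
6 cycles on 115: each ℓ→(−1)^(ℓ−1), product (−1)^109 = -1.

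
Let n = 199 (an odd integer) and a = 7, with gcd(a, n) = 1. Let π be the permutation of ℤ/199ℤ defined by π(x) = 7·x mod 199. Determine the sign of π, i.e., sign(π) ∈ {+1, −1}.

+1

Orbit of 178 under x↦7x: [178, 52, 165, 160, 125, 79, 155]… (length divides ord_199(7)).
Decompose π into cycles: lengths [99, 99, 1] (3 cycles, including the fixed point 0).
sign(π) = (−1)^{n − #cycles} = (−1)^{199−3} = (−1)^196 = +1.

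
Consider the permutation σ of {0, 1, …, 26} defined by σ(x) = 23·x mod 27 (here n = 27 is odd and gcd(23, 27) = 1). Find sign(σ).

Orbit of 1 under x↦23x: [1, 23, 16, 17, 13, 2, 19]… (length divides ord_27(23)).
4 cycles of lengths [18, 6, 2, 1].
With 4 cycles on 27 points, sign = (−1)^{27−4} = -1.
Zolotarev: (23|27) = -1, matching the cycle-count sign.

-1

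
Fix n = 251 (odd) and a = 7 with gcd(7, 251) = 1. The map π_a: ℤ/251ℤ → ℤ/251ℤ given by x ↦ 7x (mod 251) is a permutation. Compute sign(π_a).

+1

Trace 154: π^k(154) = [154, 74, 16, 112, 31, 217, 13] for k=0..6.
The orbit structure of x ↦ 7x mod 251: 3 orbits of sizes [125, 125, 1].
251 − 3 = 248 transpositions; sign(π) = (−1)^248 = +1.
The Jacobi symbol (7|251) = +1 (Zolotarev) agrees.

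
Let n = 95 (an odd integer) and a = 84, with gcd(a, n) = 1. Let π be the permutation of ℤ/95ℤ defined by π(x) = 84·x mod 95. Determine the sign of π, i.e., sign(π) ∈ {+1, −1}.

-1

Trace 1: π^k(1) = [1, 84, 26, 94, 11, 69] for k=0..5.
Cycle lengths of π_84 on ℤ/95ℤ: [6, 6, 6, 6, 6, 6, 6, 6, 6, 6, 6, 6, 6, 6, 6, 2, 2, 1]; 18 cycles in total.
95 − 18 = 77 transpositions; sign(π) = (−1)^77 = -1.
Via Zolotarev, sign(π_{84}) = (84|95) = -1.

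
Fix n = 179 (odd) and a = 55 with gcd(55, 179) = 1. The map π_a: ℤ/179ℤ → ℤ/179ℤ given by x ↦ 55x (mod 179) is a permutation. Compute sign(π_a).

Start at x=49: 49 → 10 → 13 → 178 → 124 → 18 → 95 → … (one orbit).
Cycle type of π: 178 + 1; total 2 cycles.
With 2 cycles on 179 points, sign = (−1)^{179−2} = -1.
Zolotarev: (55|179) = -1, matching the cycle-count sign.

-1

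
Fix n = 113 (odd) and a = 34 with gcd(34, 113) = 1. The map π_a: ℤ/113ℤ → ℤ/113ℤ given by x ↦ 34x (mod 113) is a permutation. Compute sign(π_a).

Start at x=16: 16 → 92 → 77 → 19 → 81 → 42 → 72 → … (one orbit).
2 cycles of lengths [112, 1].
113 − 2 = 111 transpositions; sign(π) = (−1)^111 = -1.
(34|113)_J = -1 (Zolotarev's lemma cross-check).

-1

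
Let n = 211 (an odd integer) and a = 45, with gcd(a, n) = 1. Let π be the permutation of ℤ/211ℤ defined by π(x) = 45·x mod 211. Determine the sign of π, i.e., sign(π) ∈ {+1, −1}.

+1

Start at x=13: 13 → 163 → 161 → 71 → 30 → 84 → 193 → … (one orbit).
Decompose π into cycles: lengths [105, 105, 1] (3 cycles, including the fixed point 0).
Σ(ℓ_i−1) = 211−3 = 208; sign = (−1)^208 = +1.
(45|211)_J = +1 (Zolotarev's lemma cross-check).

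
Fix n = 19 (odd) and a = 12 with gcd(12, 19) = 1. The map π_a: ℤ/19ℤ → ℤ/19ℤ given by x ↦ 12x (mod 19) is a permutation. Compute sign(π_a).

-1

Start at x=18: 18 → 7 → 8 → 1 → 12 → 11 → 18 (one orbit).
π_12 has 4 disjoint cycles with lengths [6, 6, 6, 1] on {0,…,18}.
4 cycles on 19: each ℓ→(−1)^(ℓ−1), product (−1)^15 = -1.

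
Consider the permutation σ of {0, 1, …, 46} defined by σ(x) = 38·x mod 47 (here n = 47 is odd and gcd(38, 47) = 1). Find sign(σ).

Orbit of 14 under x↦38x: [14, 15, 6, 40, 16, 44, 27]… (length divides ord_47(38)).
The orbit structure of x ↦ 38x mod 47: 2 orbits of sizes [46, 1].
With 2 cycles on 47 points, sign = (−1)^{47−2} = -1.

-1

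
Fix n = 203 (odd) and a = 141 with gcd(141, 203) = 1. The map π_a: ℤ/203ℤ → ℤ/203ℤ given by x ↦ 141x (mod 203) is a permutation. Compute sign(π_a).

+1

Start at x=190: 190 → 197 → 169 → 78 → 36 → 1 → 141 → 190 (one orbit).
35 cycles of lengths [7, 7, 7, 7, 7, 7, 7, 7, 7, 7, 7, 7, 7, 7, 7, 7, 7, 7, 7, 7, 7, 7, 7, 7, 7, 7, 7, 7, 1, 1, 1, 1, 1, 1, 1].
n − c = 203 − 35 = 168; sign = (−1)^168 = +1.
Zolotarev: (141|203) = +1, matching the cycle-count sign.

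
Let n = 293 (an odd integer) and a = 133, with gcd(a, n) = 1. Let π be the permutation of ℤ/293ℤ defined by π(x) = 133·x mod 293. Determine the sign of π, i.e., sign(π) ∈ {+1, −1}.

Start at x=46: 46 → 258 → 33 → 287 → 81 → 225 → 39 → … (one orbit).
The orbit structure of x ↦ 133x mod 293: 5 orbits of sizes [73, 73, 73, 73, 1].
With 5 cycles on 293 points, sign = (−1)^{293−5} = +1.
Zolotarev: (133|293) = +1, matching the cycle-count sign.

+1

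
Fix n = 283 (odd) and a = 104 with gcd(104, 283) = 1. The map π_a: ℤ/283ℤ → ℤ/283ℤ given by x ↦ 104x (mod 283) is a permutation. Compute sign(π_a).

Orbit of 69 under x↦104x: [69, 101, 33, 36, 65, 251, 68]… (length divides ord_283(104)).
π_104 has 2 disjoint cycles with lengths [282, 1] on {0,…,282}.
2 cycles on 283: each ℓ→(−1)^(ℓ−1), product (−1)^281 = -1.
The Jacobi symbol (104|283) = -1 (Zolotarev) agrees.

-1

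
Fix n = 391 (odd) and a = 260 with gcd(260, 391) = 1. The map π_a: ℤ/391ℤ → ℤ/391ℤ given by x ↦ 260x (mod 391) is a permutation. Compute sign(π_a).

Trace 9: π^k(9) = [9, 385, 4, 258, 219, 245, 358] for k=0..6.
π_260 has 5 disjoint cycles with lengths [176, 176, 22, 16, 1] on {0,…,390}.
sign(π) = (−1)^{n − #cycles} = (−1)^{391−5} = (−1)^386 = +1.
Zolotarev: (260|391) = +1, matching the cycle-count sign.

+1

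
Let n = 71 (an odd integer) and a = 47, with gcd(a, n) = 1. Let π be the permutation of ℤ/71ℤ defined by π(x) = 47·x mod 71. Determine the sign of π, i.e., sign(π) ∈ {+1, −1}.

-1

Trace 5: π^k(5) = [5, 22, 40, 34, 36, 59, 4] for k=0..6.
2 cycles of lengths [70, 1].
71 − 2 = 69 transpositions; sign(π) = (−1)^69 = -1.
Via Zolotarev, sign(π_{47}) = (47|71) = -1.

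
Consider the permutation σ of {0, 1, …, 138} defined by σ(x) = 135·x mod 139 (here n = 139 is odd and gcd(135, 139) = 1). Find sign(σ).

-1

Trace 104: π^k(104) = [104, 1, 135, 16, 75, 117, 88] for k=0..6.
Decompose π into cycles: lengths [138, 1] (2 cycles, including the fixed point 0).
sign(π) = (−1)^{n − #cycles} = (−1)^{139−2} = (−1)^137 = -1.
The Jacobi symbol (135|139) = -1 (Zolotarev) agrees.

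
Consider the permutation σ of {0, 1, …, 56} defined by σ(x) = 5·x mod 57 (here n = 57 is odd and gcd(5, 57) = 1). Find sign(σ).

Orbit of 25 under x↦5x: [25, 11, 55, 47, 7, 35, 4]… (length divides ord_57(5)).
Cycle type of π: 18×2 + 9×2 + 2 + 1; total 6 cycles.
sign(π) = (−1)^{n − #cycles} = (−1)^{57−6} = (−1)^51 = -1.

-1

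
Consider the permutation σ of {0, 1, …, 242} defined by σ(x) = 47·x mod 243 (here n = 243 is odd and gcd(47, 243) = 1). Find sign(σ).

-1

Start at x=142: 142 → 113 → 208 → 56 → 202 → 17 → 70 → … (one orbit).
The orbit structure of x ↦ 47x mod 243: 6 orbits of sizes [162, 54, 18, 6, 2, 1].
243 − 6 = 237 transpositions; sign(π) = (−1)^237 = -1.
Via Zolotarev, sign(π_{47}) = (47|243) = -1.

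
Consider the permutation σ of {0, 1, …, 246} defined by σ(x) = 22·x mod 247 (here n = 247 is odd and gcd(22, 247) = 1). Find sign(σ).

-1

Orbit of 230 under x↦22x: [230, 120, 170, 35, 29, 144, 204]… (length divides ord_247(22)).
Decompose π into cycles: lengths [18, 18, 18, 18, 18, 18, 18, 18, 18, 18, 18, 18, 18, 3, 3, 3, 3, 1] (18 cycles, including the fixed point 0).
247 − 18 = 229 transpositions; sign(π) = (−1)^229 = -1.
The Jacobi symbol (22|247) = -1 (Zolotarev) agrees.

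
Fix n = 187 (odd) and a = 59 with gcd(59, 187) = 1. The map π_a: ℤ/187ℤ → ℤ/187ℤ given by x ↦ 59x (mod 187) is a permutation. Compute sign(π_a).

+1

Start at x=36: 36 → 67 → 26 → 38 → 185 → 69 → 144 → … (one orbit).
Cycle lengths of π_59 on ℤ/187ℤ: [40, 40, 40, 40, 8, 8, 5, 5, 1]; 9 cycles in total.
With 9 cycles on 187 points, sign = (−1)^{187−9} = +1.
Via Zolotarev, sign(π_{59}) = (59|187) = +1.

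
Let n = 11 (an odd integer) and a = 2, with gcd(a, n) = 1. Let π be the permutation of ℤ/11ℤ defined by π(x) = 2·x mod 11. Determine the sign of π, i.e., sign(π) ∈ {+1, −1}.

-1

Orbit of 3 under x↦2x: [3, 6, 1, 2, 4, 8, 5]… (length divides ord_11(2)).
Cycle type of π: 10 + 1; total 2 cycles.
Σ(ℓ_i−1) = 11−2 = 9; sign = (−1)^9 = -1.
Check: (2/11) = -1 by Zolotarev.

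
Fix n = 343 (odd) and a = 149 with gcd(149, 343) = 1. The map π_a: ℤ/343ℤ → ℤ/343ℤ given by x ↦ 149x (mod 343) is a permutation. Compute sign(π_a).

+1

Trace 333: π^k(333) = [333, 225, 254, 116, 134, 72, 95] for k=0..6.
7 cycles of lengths [147, 147, 21, 21, 3, 3, 1].
n − c = 343 − 7 = 336; sign = (−1)^336 = +1.
The Jacobi symbol (149|343) = +1 (Zolotarev) agrees.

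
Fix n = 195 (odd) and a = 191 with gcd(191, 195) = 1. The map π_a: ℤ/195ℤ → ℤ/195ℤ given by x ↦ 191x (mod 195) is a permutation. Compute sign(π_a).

-1

Orbit of 146 under x↦191x: [146, 1, 191, 16, 131, 61]… (length divides ord_195(191)).
Decompose π into cycles: lengths [6, 6, 6, 6, 6, 6, 6, 6, 6, 6, 6, 6, 6, 6, 6, 6, 6, 6, 6, 6, 3, 3, 3, 3, 3, 3, 3, 3, 3, 3, 3, 3, 3, 3, 3, 3, 3, 3, 3, 3, 2, 2, 2, 2, 2, 1, 1, 1, 1, 1] (50 cycles, including the fixed point 0).
sign(π) = (−1)^{n − #cycles} = (−1)^{195−50} = (−1)^145 = -1.
The Jacobi symbol (191|195) = -1 (Zolotarev) agrees.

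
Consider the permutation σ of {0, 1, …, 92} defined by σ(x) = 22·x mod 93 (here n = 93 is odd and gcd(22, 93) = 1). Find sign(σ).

Start at x=46: 46 → 82 → 37 → 70 → 52 → 28 → 58 → … (one orbit).
π_22 has 6 disjoint cycles with lengths [30, 30, 30, 1, 1, 1] on {0,…,92}.
n − c = 93 − 6 = 87; sign = (−1)^87 = -1.

-1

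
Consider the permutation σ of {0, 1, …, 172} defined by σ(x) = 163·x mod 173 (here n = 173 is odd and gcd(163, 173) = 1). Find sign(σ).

Orbit of 149 under x↦163x: [149, 67, 22, 126, 124, 144, 117]… (length divides ord_173(163)).
3 cycles of lengths [86, 86, 1].
With 3 cycles on 173 points, sign = (−1)^{173−3} = +1.
Zolotarev: (163|173) = +1, matching the cycle-count sign.

+1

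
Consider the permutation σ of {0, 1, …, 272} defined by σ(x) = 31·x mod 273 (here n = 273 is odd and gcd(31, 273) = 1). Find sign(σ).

+1

Orbit of 229 under x↦31x: [229, 1, 31, 142, 34, 235, 187]… (length divides ord_273(31)).
Decompose π into cycles: lengths [12, 12, 12, 12, 12, 12, 12, 12, 12, 12, 12, 12, 12, 12, 12, 12, 12, 12, 6, 6, 6, 4, 4, 4, 4, 4, 4, 4, 4, 4, 1, 1, 1] (33 cycles, including the fixed point 0).
sign(π) = (−1)^{n − #cycles} = (−1)^{273−33} = (−1)^240 = +1.
Check: (31/273) = +1 by Zolotarev.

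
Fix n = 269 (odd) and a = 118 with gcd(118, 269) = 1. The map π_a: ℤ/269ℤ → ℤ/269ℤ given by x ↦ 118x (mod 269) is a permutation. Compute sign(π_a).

Start at x=214: 214 → 235 → 23 → 24 → 142 → 78 → 58 → … (one orbit).
The orbit structure of x ↦ 118x mod 269: 5 orbits of sizes [67, 67, 67, 67, 1].
5 cycles on 269: each ℓ→(−1)^(ℓ−1), product (−1)^264 = +1.
The Jacobi symbol (118|269) = +1 (Zolotarev) agrees.

+1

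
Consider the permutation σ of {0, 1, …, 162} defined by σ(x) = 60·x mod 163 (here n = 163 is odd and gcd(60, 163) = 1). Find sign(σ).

Trace 36: π^k(36) = [36, 41, 15, 85, 47, 49, 6] for k=0..6.
Cycle type of π: 81×2 + 1; total 3 cycles.
Σ(ℓ_i−1) = 163−3 = 160; sign = (−1)^160 = +1.
(60|163)_J = +1 (Zolotarev's lemma cross-check).

+1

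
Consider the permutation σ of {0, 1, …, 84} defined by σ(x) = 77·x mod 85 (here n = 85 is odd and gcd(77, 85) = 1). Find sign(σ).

-1

Start at x=83: 83 → 16 → 42 → 4 → 53 → 1 → 77 → … (one orbit).
The orbit structure of x ↦ 77x mod 85: 12 orbits of sizes [8, 8, 8, 8, 8, 8, 8, 8, 8, 8, 4, 1].
Σ(ℓ_i−1) = 85−12 = 73; sign = (−1)^73 = -1.
The Jacobi symbol (77|85) = -1 (Zolotarev) agrees.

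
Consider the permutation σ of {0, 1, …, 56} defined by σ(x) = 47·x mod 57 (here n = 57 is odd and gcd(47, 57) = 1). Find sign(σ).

-1

Start at x=20: 20 → 28 → 5 → 7 → 44 → 16 → 11 → … (one orbit).
Cycle lengths of π_47 on ℤ/57ℤ: [18, 18, 9, 9, 2, 1]; 6 cycles in total.
Σ(ℓ_i−1) = 57−6 = 51; sign = (−1)^51 = -1.
Check: (47/57) = -1 by Zolotarev.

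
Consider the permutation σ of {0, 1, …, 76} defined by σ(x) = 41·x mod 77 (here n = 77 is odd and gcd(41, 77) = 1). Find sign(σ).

+1

Start at x=6: 6 → 15 → 76 → 36 → 13 → 71 → 62 → … (one orbit).
11 cycles of lengths [10, 10, 10, 10, 10, 10, 10, 2, 2, 2, 1].
11 cycles on 77: each ℓ→(−1)^(ℓ−1), product (−1)^66 = +1.
The Jacobi symbol (41|77) = +1 (Zolotarev) agrees.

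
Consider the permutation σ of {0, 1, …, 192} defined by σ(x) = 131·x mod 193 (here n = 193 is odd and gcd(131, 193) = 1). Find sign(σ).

+1

Trace 165: π^k(165) = [165, 192, 62, 16, 166, 130, 46] for k=0..6.
Cycle lengths of π_131 on ℤ/193ℤ: [48, 48, 48, 48, 1]; 5 cycles in total.
Σ(ℓ_i−1) = 193−5 = 188; sign = (−1)^188 = +1.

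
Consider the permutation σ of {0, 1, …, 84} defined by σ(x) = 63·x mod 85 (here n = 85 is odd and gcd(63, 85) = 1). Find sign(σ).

Orbit of 19 under x↦63x: [19, 7, 16, 73, 9, 57, 21]… (length divides ord_85(63)).
Cycle type of π: 16×5 + 4 + 1; total 7 cycles.
sign(π) = (−1)^{n − #cycles} = (−1)^{85−7} = (−1)^78 = +1.
Via Zolotarev, sign(π_{63}) = (63|85) = +1.

+1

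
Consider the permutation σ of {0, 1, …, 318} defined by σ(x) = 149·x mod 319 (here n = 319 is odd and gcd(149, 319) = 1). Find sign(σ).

-1

Start at x=23: 23 → 237 → 223 → 51 → 262 → 120 → 16 → … (one orbit).
8 cycles of lengths [70, 70, 70, 70, 14, 14, 10, 1].
8 cycles on 319: each ℓ→(−1)^(ℓ−1), product (−1)^311 = -1.
Check: (149/319) = -1 by Zolotarev.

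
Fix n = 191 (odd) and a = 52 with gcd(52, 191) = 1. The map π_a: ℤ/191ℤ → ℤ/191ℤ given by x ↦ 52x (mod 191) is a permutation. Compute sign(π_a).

Trace 6: π^k(6) = [6, 121, 180, 1, 52, 30, 32] for k=0..6.
Cycle type of π: 19×10 + 1; total 11 cycles.
With 11 cycles on 191 points, sign = (−1)^{191−11} = +1.
Check: (52/191) = +1 by Zolotarev.

+1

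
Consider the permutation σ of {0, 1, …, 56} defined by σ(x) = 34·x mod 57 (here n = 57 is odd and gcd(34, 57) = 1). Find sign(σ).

-1

Trace 37: π^k(37) = [37, 4, 22, 7, 10, 55, 46] for k=0..6.
The orbit structure of x ↦ 34x mod 57: 6 orbits of sizes [18, 18, 18, 1, 1, 1].
sign(π) = (−1)^{n − #cycles} = (−1)^{57−6} = (−1)^51 = -1.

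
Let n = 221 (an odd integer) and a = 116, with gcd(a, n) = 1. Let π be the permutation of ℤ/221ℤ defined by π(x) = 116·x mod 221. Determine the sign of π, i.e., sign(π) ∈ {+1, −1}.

-1

Orbit of 181 under x↦116x: [181, 1, 116, 196, 194, 183, 12]… (length divides ord_221(116)).
Cycle type of π: 16×13 + 2×6 + 1; total 20 cycles.
n − c = 221 − 20 = 201; sign = (−1)^201 = -1.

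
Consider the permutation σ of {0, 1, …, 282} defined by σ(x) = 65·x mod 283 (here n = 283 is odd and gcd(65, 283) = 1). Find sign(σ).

-1

Orbit of 104 under x↦65x: [104, 251, 184, 74, 282, 218, 20]… (length divides ord_283(65)).
Decompose π into cycles: lengths [282, 1] (2 cycles, including the fixed point 0).
With 2 cycles on 283 points, sign = (−1)^{283−2} = -1.
Check: (65/283) = -1 by Zolotarev.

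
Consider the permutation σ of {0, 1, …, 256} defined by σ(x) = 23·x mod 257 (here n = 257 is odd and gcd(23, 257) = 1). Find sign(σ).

+1

Trace 190: π^k(190) = [190, 1, 23, 15, 88, 225, 35] for k=0..6.
Cycle lengths of π_23 on ℤ/257ℤ: [64, 64, 64, 64, 1]; 5 cycles in total.
sign(π) = (−1)^{n − #cycles} = (−1)^{257−5} = (−1)^252 = +1.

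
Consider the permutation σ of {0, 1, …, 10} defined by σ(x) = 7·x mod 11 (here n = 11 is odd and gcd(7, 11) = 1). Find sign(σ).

-1

Start at x=1: 1 → 7 → 5 → 2 → 3 → 10 → 4 → … (one orbit).
Cycle type of π: 10 + 1; total 2 cycles.
sign(π) = (−1)^{n − #cycles} = (−1)^{11−2} = (−1)^9 = -1.
The Jacobi symbol (7|11) = -1 (Zolotarev) agrees.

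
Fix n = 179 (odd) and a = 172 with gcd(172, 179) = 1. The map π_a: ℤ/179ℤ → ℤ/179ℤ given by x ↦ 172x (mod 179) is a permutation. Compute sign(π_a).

+1

Start at x=147: 147 → 45 → 43 → 57 → 138 → 108 → 139 → … (one orbit).
π_172 has 3 disjoint cycles with lengths [89, 89, 1] on {0,…,178}.
n − c = 179 − 3 = 176; sign = (−1)^176 = +1.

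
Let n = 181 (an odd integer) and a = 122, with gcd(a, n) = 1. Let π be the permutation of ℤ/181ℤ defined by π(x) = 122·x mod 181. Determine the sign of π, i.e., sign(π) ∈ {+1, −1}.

+1

Start at x=42: 42 → 56 → 135 → 180 → 59 → 139 → 125 → … (one orbit).
Cycle type of π: 10×18 + 1; total 19 cycles.
n − c = 181 − 19 = 162; sign = (−1)^162 = +1.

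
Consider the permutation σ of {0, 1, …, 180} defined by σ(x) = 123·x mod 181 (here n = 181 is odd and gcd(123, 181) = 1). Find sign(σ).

-1

Trace 70: π^k(70) = [70, 103, 180, 58, 75, 175, 167] for k=0..6.
Cycle type of π: 180 + 1; total 2 cycles.
181 − 2 = 179 transpositions; sign(π) = (−1)^179 = -1.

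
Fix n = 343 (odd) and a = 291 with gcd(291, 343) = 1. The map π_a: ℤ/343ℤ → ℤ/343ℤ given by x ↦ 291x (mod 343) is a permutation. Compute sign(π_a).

+1

Start at x=142: 142 → 162 → 151 → 37 → 134 → 235 → 128 → … (one orbit).
The orbit structure of x ↦ 291x mod 343: 7 orbits of sizes [147, 147, 21, 21, 3, 3, 1].
sign(π) = (−1)^{n − #cycles} = (−1)^{343−7} = (−1)^336 = +1.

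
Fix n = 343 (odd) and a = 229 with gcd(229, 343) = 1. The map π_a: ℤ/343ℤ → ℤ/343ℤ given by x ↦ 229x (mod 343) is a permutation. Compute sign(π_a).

-1

Trace 326: π^k(326) = [326, 223, 303, 101, 148, 278, 207] for k=0..6.
Cycle lengths of π_229 on ℤ/343ℤ: [294, 42, 6, 1]; 4 cycles in total.
4 cycles on 343: each ℓ→(−1)^(ℓ−1), product (−1)^339 = -1.
Check: (229/343) = -1 by Zolotarev.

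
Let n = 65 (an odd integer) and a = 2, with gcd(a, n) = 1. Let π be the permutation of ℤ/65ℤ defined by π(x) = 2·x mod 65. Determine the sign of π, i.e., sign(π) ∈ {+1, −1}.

Orbit of 32 under x↦2x: [32, 64, 63, 61, 57, 49, 33]… (length divides ord_65(2)).
Decompose π into cycles: lengths [12, 12, 12, 12, 12, 4, 1] (7 cycles, including the fixed point 0).
n − c = 65 − 7 = 58; sign = (−1)^58 = +1.

+1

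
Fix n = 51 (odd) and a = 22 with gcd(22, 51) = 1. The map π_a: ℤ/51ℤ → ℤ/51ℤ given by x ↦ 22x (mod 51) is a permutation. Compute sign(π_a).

-1

Trace 1: π^k(1) = [1, 22, 25, 40, 13, 31, 19] for k=0..6.
Cycle lengths of π_22 on ℤ/51ℤ: [16, 16, 16, 1, 1, 1]; 6 cycles in total.
With 6 cycles on 51 points, sign = (−1)^{51−6} = -1.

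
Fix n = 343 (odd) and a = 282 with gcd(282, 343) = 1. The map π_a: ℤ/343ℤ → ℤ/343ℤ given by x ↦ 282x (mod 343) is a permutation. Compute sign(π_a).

Trace 207: π^k(207) = [207, 64, 212, 102, 295, 184, 95] for k=0..6.
Cycle lengths of π_282 on ℤ/343ℤ: [147, 147, 21, 21, 3, 3, 1]; 7 cycles in total.
7 cycles on 343: each ℓ→(−1)^(ℓ−1), product (−1)^336 = +1.

+1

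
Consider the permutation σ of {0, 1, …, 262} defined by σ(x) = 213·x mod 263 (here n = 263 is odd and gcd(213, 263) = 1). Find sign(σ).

Orbit of 89 under x↦213x: [89, 21, 2, 163, 3, 113, 136]… (length divides ord_263(213)).
2 cycles of lengths [262, 1].
2 cycles on 263: each ℓ→(−1)^(ℓ−1), product (−1)^261 = -1.
Via Zolotarev, sign(π_{213}) = (213|263) = -1.

-1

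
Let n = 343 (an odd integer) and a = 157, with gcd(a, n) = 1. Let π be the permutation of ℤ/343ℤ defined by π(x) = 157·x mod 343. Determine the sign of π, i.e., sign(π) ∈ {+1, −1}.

Trace 312: π^k(312) = [312, 278, 85, 311, 121, 132, 144] for k=0..6.
Cycle type of π: 294 + 42 + 6 + 1; total 4 cycles.
sign(π) = (−1)^{n − #cycles} = (−1)^{343−4} = (−1)^339 = -1.
Check: (157/343) = -1 by Zolotarev.

-1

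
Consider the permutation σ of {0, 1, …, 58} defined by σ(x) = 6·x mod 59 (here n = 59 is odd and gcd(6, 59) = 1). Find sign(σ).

-1

Orbit of 51 under x↦6x: [51, 11, 7, 42, 16, 37, 45]… (length divides ord_59(6)).
Cycle type of π: 58 + 1; total 2 cycles.
2 cycles on 59: each ℓ→(−1)^(ℓ−1), product (−1)^57 = -1.
Via Zolotarev, sign(π_{6}) = (6|59) = -1.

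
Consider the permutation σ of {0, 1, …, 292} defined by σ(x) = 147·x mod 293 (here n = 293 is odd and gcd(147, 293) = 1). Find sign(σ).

Trace 251: π^k(251) = [251, 272, 136, 68, 34, 17, 155] for k=0..6.
2 cycles of lengths [292, 1].
2 cycles on 293: each ℓ→(−1)^(ℓ−1), product (−1)^291 = -1.
Zolotarev: (147|293) = -1, matching the cycle-count sign.

-1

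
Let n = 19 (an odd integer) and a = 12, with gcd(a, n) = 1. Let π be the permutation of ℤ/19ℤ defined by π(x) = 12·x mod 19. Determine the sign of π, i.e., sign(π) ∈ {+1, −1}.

-1

Trace 12: π^k(12) = [12, 11, 18, 7, 8, 1] for k=0..5.
Cycle lengths of π_12 on ℤ/19ℤ: [6, 6, 6, 1]; 4 cycles in total.
4 cycles on 19: each ℓ→(−1)^(ℓ−1), product (−1)^15 = -1.
Via Zolotarev, sign(π_{12}) = (12|19) = -1.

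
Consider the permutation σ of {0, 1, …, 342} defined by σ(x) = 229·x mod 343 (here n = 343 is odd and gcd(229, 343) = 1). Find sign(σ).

-1

Start at x=122: 122 → 155 → 166 → 284 → 209 → 184 → 290 → … (one orbit).
The orbit structure of x ↦ 229x mod 343: 4 orbits of sizes [294, 42, 6, 1].
n − c = 343 − 4 = 339; sign = (−1)^339 = -1.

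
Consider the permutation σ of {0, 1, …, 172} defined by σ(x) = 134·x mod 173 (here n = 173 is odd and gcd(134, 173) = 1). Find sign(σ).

Start at x=130: 130 → 120 → 164 → 5 → 151 → 166 → 100 → … (one orbit).
2 cycles of lengths [172, 1].
With 2 cycles on 173 points, sign = (−1)^{173−2} = -1.

-1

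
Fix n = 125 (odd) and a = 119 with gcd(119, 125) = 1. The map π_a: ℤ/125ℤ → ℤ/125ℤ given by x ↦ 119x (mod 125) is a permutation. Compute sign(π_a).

Start at x=94: 94 → 61 → 9 → 71 → 74 → 56 → 39 → … (one orbit).
The orbit structure of x ↦ 119x mod 125: 7 orbits of sizes [50, 50, 10, 10, 2, 2, 1].
Σ(ℓ_i−1) = 125−7 = 118; sign = (−1)^118 = +1.

+1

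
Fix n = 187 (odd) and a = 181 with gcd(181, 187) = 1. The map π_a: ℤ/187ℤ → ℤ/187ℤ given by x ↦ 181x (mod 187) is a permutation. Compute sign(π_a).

-1

Start at x=169: 169 → 108 → 100 → 148 → 47 → 92 → 9 → … (one orbit).
6 cycles of lengths [80, 80, 16, 5, 5, 1].
With 6 cycles on 187 points, sign = (−1)^{187−6} = -1.
(181|187)_J = -1 (Zolotarev's lemma cross-check).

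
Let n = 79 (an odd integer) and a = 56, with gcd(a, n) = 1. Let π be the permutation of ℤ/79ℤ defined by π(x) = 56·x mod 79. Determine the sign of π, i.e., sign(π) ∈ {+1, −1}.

-1

Start at x=56: 56 → 55 → 78 → 23 → 24 → 1 → 56 (one orbit).
Decompose π into cycles: lengths [6, 6, 6, 6, 6, 6, 6, 6, 6, 6, 6, 6, 6, 1] (14 cycles, including the fixed point 0).
sign(π) = (−1)^{n − #cycles} = (−1)^{79−14} = (−1)^65 = -1.
Via Zolotarev, sign(π_{56}) = (56|79) = -1.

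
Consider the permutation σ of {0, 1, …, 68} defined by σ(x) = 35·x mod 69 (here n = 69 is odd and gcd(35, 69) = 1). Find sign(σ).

Trace 35: π^k(35) = [35, 52, 26, 13, 41, 55, 62] for k=0..6.
Cycle type of π: 22×2 + 11×2 + 2 + 1; total 6 cycles.
n − c = 69 − 6 = 63; sign = (−1)^63 = -1.
Zolotarev: (35|69) = -1, matching the cycle-count sign.

-1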